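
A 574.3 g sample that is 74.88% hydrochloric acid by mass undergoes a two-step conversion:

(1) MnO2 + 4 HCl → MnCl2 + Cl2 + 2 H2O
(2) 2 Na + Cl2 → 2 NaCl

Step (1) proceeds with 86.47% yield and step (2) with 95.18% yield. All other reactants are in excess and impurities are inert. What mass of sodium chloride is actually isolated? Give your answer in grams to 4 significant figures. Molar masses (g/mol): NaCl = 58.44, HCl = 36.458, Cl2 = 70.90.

283.7 g

Pure HCl = 574.3 × 0.7488 = 430.04 g.
n(HCl) = 430.04 / 36.458 = 11.795 mol.
Step 1 (HCl:Cl2 = 4:1): theoretical n(Cl2) = 2.9488 mol; at 86.47% yield, n(Cl2) = 2.5499 mol.
Step 2 (Cl2:NaCl = 1:2): theoretical n(NaCl) = 5.0997 mol, so theoretical mass = 5.0997 × 58.44 = 298.03 g.
At 95.18% yield, actual mass of NaCl = 298.03 × 0.9518 = 283.66 g.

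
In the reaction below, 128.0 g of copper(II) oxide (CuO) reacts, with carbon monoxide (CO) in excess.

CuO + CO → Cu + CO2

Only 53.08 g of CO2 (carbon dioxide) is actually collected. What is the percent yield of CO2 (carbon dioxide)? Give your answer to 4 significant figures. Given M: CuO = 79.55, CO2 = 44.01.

74.96 %

n(CuO) = 128.00 g / 79.55 g/mol = 1.6091 mol.
From the equation the CuO:CO2 mole ratio is 1:1, so n(CO2) = 1.6091 × 1/1 = 1.6091 mol.
Mass of CO2 = 1.6091 mol × 44.01 g/mol = 70.814 g.
This is the theoretical yield. Percent yield = 53.08 g / 70.814 g × 100% = 74.957%.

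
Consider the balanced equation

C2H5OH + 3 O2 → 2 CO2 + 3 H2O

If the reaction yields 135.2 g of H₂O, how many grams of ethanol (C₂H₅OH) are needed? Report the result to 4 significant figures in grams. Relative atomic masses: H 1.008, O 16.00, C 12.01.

115.2 g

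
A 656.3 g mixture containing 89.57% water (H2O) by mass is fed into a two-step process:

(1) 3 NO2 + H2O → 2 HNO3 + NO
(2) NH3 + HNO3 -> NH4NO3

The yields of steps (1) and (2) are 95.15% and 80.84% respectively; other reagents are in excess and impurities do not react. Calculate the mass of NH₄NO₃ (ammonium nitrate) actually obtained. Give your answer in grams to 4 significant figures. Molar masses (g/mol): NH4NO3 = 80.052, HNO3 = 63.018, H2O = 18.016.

4018 g

Pure H2O = 656.3 × 0.8957 = 587.85 g.
n(H2O) = 587.85 / 18.016 = 32.629 mol.
Step 1 (H2O:HNO3 = 1:2): theoretical n(HNO3) = 65.258 mol; at 95.15% yield, n(HNO3) = 62.093 mol.
Step 2 (HNO3:NH4NO3 = 1:1): theoretical n(NH4NO3) = 62.093 mol, so theoretical mass = 62.093 × 80.052 = 4970.7 g.
At 80.84% yield, actual mass of NH4NO3 = 4970.7 × 0.8084 = 4018.3 g.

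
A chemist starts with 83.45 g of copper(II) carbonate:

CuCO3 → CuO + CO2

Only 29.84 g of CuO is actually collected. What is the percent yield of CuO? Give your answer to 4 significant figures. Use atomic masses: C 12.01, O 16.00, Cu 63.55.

55.54 %

M(CuCO3) = 63.55 + 12.01 + 3(16.00) = 123.56 g/mol.
M(CuO) = 63.55 + 16.00 = 79.55 g/mol.
n(CuCO3) = 83.450 g / 123.56 g/mol = 0.67538 mol.
From the equation the CuCO3:CuO mole ratio is 1:1, so n(CuO) = 0.67538 × 1/1 = 0.67538 mol.
Mass of CuO = 0.67538 mol × 79.55 g/mol = 53.727 g.
This is the theoretical yield. Percent yield = 29.84 g / 53.727 g × 100% = 55.541%.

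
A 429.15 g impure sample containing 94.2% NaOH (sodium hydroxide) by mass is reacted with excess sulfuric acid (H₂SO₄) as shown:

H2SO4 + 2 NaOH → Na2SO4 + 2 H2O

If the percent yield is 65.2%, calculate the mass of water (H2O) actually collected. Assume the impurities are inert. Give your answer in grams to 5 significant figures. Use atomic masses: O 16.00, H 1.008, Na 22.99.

Pure NaOH available = 429.15 g × 0.942 = 404.259 g.
M(NaOH) = 22.99 + 16.00 + 1.008 = 39.998 g/mol.
M(H2O) = 2(1.008) + 16.00 = 18.016 g/mol.
n(NaOH) = 404.259 g / 39.998 g/mol = 10.1070 mol.
From the equation the NaOH:H2O mole ratio is 2:2, so n(H2O) = 10.1070 × 2/2 = 10.1070 mol.
Mass of H2O = 10.1070 mol × 18.016 g/mol = 182.087 g.
Actual mass collected = 182.087 g × 0.652 = 118.721 g.

118.72 g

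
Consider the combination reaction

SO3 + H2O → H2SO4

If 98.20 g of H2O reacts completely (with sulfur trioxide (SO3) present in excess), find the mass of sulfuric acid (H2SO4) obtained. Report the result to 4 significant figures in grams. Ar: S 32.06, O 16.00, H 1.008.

M(H2O) = 2(1.008) + 16.00 = 18.016 g/mol.
M(H2SO4) = 2(1.008) + 32.06 + 4(16.00) = 98.076 g/mol.
n(H2O) = 98.200 g / 18.016 g/mol = 5.4507 mol.
From the equation the H2O:H2SO4 mole ratio is 1:1, so n(H2SO4) = 5.4507 × 1/1 = 5.4507 mol.
Mass of H2SO4 = 5.4507 mol × 98.076 g/mol = 534.58 g.

534.6 g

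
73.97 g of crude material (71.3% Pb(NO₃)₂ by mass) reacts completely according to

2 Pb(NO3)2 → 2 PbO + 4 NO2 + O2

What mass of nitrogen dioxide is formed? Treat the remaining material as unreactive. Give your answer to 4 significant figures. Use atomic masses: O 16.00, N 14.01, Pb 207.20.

Mass of pure Pb(NO3)2 = 73.97 g × 0.713 = 52.741 g.
M(Pb(NO3)2) = 207.20 + 2(14.01) + 6(16.00) = 331.22 g/mol.
M(NO2) = 14.01 + 2(16.00) = 46.01 g/mol.
n(Pb(NO3)2) = 52.741 g / 331.22 g/mol = 0.15923 mol.
From the equation the Pb(NO3)2:NO2 mole ratio is 2:4, so n(NO2) = 0.15923 × 4/2 = 0.31846 mol.
Mass of NO2 = 0.31846 mol × 46.01 g/mol = 14.652 g.

14.65 g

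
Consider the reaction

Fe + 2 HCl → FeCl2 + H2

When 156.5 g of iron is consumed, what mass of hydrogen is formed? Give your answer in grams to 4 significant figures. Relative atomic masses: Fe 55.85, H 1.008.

5.649 g

M(Fe) = 55.85 g/mol.
M(H2) = 2(1.008) = 2.016 g/mol.
n(Fe) = 156.50 g / 55.85 g/mol = 2.8021 mol.
From the equation the Fe:H2 mole ratio is 1:1, so n(H2) = 2.8021 × 1/1 = 2.8021 mol.
Mass of H2 = 2.8021 mol × 2.016 g/mol = 5.6491 g.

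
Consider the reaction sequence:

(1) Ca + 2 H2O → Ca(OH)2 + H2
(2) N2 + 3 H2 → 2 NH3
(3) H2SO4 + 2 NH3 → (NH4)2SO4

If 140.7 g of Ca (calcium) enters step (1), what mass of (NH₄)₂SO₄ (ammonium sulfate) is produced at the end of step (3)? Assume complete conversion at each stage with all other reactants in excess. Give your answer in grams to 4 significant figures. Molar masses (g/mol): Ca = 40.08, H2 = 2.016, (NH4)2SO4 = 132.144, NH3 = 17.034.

154.6 g

n(Ca) = 140.7 / 40.08 = 3.5105 mol.
Reaction (1): Ca→H2 ratio 1:1 ⇒ n(H2) = 3.5105 mol.
Reaction (2): H2→NH3 ratio 3:2 ⇒ n(NH3) = 2.3403 mol.
Reaction (3): NH3→(NH4)2SO4 ratio 2:1 ⇒ n((NH4)2SO4) = 1.1702 mol.
Mass of (NH4)2SO4 = 1.1702 × 132.144 = 154.63 g.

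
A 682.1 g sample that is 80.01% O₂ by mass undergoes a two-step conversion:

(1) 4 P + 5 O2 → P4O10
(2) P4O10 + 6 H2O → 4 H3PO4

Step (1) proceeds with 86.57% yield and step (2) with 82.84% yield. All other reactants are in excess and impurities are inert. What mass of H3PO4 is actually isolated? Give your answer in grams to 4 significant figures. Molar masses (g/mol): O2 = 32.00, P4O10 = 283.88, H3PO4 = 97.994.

958.8 g

Pure O2 = 682.1 × 0.8001 = 545.75 g.
n(O2) = 545.75 / 32.00 = 17.055 mol.
Step 1 (O2:P4O10 = 5:1): theoretical n(P4O10) = 3.4109 mol; at 86.57% yield, n(P4O10) = 2.9528 mol.
Step 2 (P4O10:H3PO4 = 1:4): theoretical n(H3PO4) = 11.811 mol, so theoretical mass = 11.811 × 97.994 = 1157.4 g.
At 82.84% yield, actual mass of H3PO4 = 1157.4 × 0.8284 = 958.82 g.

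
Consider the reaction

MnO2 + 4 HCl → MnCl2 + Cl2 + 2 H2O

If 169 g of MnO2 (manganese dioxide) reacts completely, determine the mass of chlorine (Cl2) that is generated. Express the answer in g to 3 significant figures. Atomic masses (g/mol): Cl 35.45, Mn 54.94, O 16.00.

138 g

M(MnO2) = 54.94 + 2(16.00) = 86.94 g/mol.
M(Cl2) = 2(35.45) = 70.90 g/mol.
n(MnO2) = 169.0 g / 86.94 g/mol = 1.944 mol.
From the equation the MnO2:Cl2 mole ratio is 1:1, so n(Cl2) = 1.944 × 1/1 = 1.944 mol.
Mass of Cl2 = 1.944 mol × 70.90 g/mol = 137.8 g.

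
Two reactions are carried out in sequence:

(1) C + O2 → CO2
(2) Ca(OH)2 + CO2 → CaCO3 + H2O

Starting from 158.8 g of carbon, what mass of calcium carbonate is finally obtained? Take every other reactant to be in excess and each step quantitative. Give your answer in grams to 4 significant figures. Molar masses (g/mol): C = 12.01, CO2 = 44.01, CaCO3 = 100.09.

n(C) = 158.80 / 12.01 = 13.222 mol.
Step 1 gives a 1:1 ratio of C to CO2, so n(CO2) = 13.222 mol.
In step 2 the CO2:CaCO3 ratio is 1:1, so n(CaCO3) = 13.222 mol.
Mass of CaCO3 = 13.222 × 100.09 = 1323.4 g.

1323 g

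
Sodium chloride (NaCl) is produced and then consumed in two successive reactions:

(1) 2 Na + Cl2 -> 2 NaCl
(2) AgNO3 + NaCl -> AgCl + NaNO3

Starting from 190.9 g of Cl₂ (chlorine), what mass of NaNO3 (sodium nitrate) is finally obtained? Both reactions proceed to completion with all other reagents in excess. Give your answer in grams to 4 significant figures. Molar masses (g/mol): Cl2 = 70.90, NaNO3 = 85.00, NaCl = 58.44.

457.7 g

n(Cl2) = 190.90 / 70.90 = 2.6925 mol.
Step 1 gives a 1:2 ratio of Cl2 to NaCl, so n(NaCl) = 5.3850 mol.
In step 2 the NaCl:NaNO3 ratio is 1:1, so n(NaNO3) = 5.3850 mol.
Mass of NaNO3 = 5.3850 × 85.00 = 457.73 g.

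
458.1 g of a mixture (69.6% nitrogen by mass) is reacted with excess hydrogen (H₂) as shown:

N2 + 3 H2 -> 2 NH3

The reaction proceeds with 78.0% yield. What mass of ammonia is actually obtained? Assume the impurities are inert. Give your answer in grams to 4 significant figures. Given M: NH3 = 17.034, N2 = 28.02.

302.4 g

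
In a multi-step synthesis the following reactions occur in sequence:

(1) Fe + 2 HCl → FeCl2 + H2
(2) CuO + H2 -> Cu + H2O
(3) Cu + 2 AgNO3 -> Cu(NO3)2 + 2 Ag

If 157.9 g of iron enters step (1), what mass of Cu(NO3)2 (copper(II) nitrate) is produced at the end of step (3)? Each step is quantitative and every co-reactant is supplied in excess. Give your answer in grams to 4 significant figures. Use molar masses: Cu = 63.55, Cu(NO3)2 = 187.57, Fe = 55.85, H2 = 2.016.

n(Fe) = 157.9 / 55.85 = 2.8272 mol.
Reaction (1): Fe→H2 ratio 1:1 ⇒ n(H2) = 2.8272 mol.
Reaction (2): H2→Cu ratio 1:1 ⇒ n(Cu) = 2.8272 mol.
Reaction (3): Cu→Cu(NO3)2 ratio 1:1 ⇒ n(Cu(NO3)2) = 2.8272 mol.
Mass of Cu(NO3)2 = 2.8272 × 187.57 = 530.30 g.

530.3 g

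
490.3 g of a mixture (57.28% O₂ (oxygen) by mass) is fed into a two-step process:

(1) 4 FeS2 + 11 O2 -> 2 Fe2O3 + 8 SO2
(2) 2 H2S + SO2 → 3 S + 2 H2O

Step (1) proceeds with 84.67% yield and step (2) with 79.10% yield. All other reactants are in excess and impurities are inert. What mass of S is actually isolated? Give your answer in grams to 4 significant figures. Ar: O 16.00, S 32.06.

411.2 g

Pure O2 = 490.3 × 0.5728 = 280.84 g.
M(O2) = 2(16.00) = 32.00 g/mol.
M(S) = 32.06 g/mol.
n(O2) = 280.84 / 32.00 = 8.7764 mol.
Step 1 (O2:SO2 = 11:8): theoretical n(SO2) = 6.3828 mol; at 84.67% yield, n(SO2) = 5.4043 mol.
Step 2 (SO2:S = 1:3): theoretical n(S) = 16.213 mol, so theoretical mass = 16.213 × 32.06 = 519.79 g.
At 79.10% yield, actual mass of S = 519.79 × 0.7910 = 411.15 g.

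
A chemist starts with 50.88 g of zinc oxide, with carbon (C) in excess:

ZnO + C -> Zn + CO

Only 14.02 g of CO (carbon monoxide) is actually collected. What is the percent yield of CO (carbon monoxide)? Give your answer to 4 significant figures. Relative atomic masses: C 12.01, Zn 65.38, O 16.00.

M(ZnO) = 65.38 + 16.00 = 81.38 g/mol.
M(CO) = 12.01 + 16.00 = 28.01 g/mol.
n(ZnO) = 50.880 g / 81.38 g/mol = 0.62522 mol.
From the equation the ZnO:CO mole ratio is 1:1, so n(CO) = 0.62522 × 1/1 = 0.62522 mol.
Mass of CO = 0.62522 mol × 28.01 g/mol = 17.512 g.
This is the theoretical yield. Percent yield = 14.02 g / 17.512 g × 100% = 80.058%.

80.06 %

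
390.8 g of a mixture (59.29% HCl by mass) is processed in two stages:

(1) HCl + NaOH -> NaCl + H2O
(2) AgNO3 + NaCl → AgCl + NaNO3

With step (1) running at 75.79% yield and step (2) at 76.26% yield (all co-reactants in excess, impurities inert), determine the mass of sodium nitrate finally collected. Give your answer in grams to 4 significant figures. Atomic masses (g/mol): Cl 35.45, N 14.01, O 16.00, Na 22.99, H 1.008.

Pure HCl = 390.8 × 0.5929 = 231.71 g.
M(HCl) = 1.008 + 35.45 = 36.458 g/mol.
M(NaNO3) = 22.99 + 14.01 + 3(16.00) = 85.00 g/mol.
n(HCl) = 231.71 / 36.458 = 6.3554 mol.
Step 1 (HCl:NaCl = 1:1): theoretical n(NaCl) = 6.3554 mol; at 75.79% yield, n(NaCl) = 4.8168 mol.
Step 2 (NaCl:NaNO3 = 1:1): theoretical n(NaNO3) = 4.8168 mol, so theoretical mass = 4.8168 × 85.00 = 409.42 g.
At 76.26% yield, actual mass of NaNO3 = 409.42 × 0.7626 = 312.23 g.

312.2 g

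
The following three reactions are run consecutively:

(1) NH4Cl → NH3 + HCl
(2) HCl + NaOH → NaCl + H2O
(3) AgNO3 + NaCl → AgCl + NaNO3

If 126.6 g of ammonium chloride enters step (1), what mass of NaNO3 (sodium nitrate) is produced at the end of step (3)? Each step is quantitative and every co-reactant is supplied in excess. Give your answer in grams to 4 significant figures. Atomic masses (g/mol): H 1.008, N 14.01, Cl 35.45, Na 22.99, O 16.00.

201.2 g

M(NH4Cl) = 14.01 + 4(1.008) + 35.45 = 53.492 g/mol.
M(NaNO3) = 22.99 + 14.01 + 3(16.00) = 85.00 g/mol.
n(NH4Cl) = 126.6 / 53.492 = 2.3667 mol.
Reaction (1): NH4Cl→HCl ratio 1:1 ⇒ n(HCl) = 2.3667 mol.
Reaction (2): HCl→NaCl ratio 1:1 ⇒ n(NaCl) = 2.3667 mol.
Reaction (3): NaCl→NaNO3 ratio 1:1 ⇒ n(NaNO3) = 2.3667 mol.
Mass of NaNO3 = 2.3667 × 85.00 = 201.17 g.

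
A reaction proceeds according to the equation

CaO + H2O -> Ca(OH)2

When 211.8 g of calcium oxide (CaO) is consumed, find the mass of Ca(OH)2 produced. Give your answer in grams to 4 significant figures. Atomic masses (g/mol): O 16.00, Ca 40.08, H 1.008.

M(CaO) = 40.08 + 16.00 = 56.08 g/mol.
M(Ca(OH)2) = 40.08 + 2(16.00) + 2(1.008) = 74.096 g/mol.
n(CaO) = 211.80 g / 56.08 g/mol = 3.7767 mol.
From the equation the CaO:Ca(OH)2 mole ratio is 1:1, so n(Ca(OH)2) = 3.7767 × 1/1 = 3.7767 mol.
Mass of Ca(OH)2 = 3.7767 mol × 74.096 g/mol = 279.84 g.

279.8 g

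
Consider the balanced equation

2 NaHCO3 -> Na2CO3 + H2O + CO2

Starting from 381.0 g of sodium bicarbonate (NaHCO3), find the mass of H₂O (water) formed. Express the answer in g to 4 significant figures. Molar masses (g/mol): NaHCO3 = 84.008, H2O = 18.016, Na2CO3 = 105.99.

40.85 g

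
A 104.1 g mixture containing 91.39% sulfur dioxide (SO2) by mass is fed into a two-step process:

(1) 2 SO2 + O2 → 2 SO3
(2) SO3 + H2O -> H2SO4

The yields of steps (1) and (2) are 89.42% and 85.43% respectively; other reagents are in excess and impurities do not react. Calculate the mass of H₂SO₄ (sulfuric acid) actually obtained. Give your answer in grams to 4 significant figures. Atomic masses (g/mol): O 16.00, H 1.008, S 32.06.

Pure SO2 = 104.1 × 0.9139 = 95.137 g.
M(SO2) = 32.06 + 2(16.00) = 64.06 g/mol.
M(H2SO4) = 2(1.008) + 32.06 + 4(16.00) = 98.076 g/mol.
n(SO2) = 95.137 / 64.06 = 1.4851 mol.
Step 1 (SO2:SO3 = 2:2): theoretical n(SO3) = 1.4851 mol; at 89.42% yield, n(SO3) = 1.3280 mol.
Step 2 (SO3:H2SO4 = 1:1): theoretical n(H2SO4) = 1.3280 mol, so theoretical mass = 1.3280 × 98.076 = 130.24 g.
At 85.43% yield, actual mass of H2SO4 = 130.24 × 0.8543 = 111.27 g.

111.3 g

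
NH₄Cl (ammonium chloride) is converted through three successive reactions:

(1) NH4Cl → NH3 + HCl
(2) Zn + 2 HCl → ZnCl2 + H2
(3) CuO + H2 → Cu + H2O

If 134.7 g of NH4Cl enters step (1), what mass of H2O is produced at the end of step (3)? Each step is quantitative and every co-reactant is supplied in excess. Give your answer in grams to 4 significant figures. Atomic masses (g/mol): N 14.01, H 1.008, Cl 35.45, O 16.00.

22.68 g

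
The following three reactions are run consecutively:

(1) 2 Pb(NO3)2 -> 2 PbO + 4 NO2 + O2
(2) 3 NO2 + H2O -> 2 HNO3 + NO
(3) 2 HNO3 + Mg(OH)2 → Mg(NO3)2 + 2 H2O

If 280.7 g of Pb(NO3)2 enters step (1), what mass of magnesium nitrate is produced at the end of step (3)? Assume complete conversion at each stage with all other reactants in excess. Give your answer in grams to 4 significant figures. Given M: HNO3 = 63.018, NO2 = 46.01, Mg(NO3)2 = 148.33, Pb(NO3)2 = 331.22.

n(Pb(NO3)2) = 280.7 / 331.22 = 0.84747 mol.
Reaction (1): Pb(NO3)2→NO2 ratio 2:4 ⇒ n(NO2) = 1.6949 mol.
Reaction (2): NO2→HNO3 ratio 3:2 ⇒ n(HNO3) = 1.1300 mol.
Reaction (3): HNO3→Mg(NO3)2 ratio 2:1 ⇒ n(Mg(NO3)2) = 0.56498 mol.
Mass of Mg(NO3)2 = 0.56498 × 148.33 = 83.804 g.

83.80 g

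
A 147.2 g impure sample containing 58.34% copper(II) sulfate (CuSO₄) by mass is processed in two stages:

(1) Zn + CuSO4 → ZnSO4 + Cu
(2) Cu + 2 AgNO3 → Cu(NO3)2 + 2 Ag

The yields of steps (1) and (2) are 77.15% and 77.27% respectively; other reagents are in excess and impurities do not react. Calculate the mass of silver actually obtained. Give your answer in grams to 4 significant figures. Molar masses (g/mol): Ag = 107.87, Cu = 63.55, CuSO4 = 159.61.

69.20 g

Pure CuSO4 = 147.2 × 0.5834 = 85.876 g.
n(CuSO4) = 85.876 / 159.61 = 0.53804 mol.
Step 1 (CuSO4:Cu = 1:1): theoretical n(Cu) = 0.53804 mol; at 77.15% yield, n(Cu) = 0.41510 mol.
Step 2 (Cu:Ag = 1:2): theoretical n(Ag) = 0.83019 mol, so theoretical mass = 0.83019 × 107.87 = 89.553 g.
At 77.27% yield, actual mass of Ag = 89.553 × 0.7727 = 69.198 g.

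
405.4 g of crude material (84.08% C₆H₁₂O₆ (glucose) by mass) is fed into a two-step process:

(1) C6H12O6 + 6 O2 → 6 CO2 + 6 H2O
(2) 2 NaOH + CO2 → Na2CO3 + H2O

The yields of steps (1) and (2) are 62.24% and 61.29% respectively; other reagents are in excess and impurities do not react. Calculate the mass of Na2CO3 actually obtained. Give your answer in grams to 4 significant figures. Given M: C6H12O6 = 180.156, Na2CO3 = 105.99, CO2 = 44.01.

459.0 g

Pure C6H12O6 = 405.4 × 0.8408 = 340.86 g.
n(C6H12O6) = 340.86 / 180.156 = 1.8920 mol.
Step 1 (C6H12O6:CO2 = 1:6): theoretical n(CO2) = 11.352 mol; at 62.24% yield, n(CO2) = 7.0656 mol.
Step 2 (CO2:Na2CO3 = 1:1): theoretical n(Na2CO3) = 7.0656 mol, so theoretical mass = 7.0656 × 105.99 = 748.88 g.
At 61.29% yield, actual mass of Na2CO3 = 748.88 × 0.6129 = 458.99 g.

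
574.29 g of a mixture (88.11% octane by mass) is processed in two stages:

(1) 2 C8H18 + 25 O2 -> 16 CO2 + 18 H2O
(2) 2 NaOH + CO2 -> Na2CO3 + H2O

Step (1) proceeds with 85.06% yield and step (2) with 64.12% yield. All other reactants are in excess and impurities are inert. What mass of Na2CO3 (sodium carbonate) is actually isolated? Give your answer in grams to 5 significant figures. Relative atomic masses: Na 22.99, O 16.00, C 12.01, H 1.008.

Pure C8H18 = 574.29 × 0.8811 = 506.007 g.
M(C8H18) = 8(12.01) + 18(1.008) = 114.224 g/mol.
M(Na2CO3) = 2(22.99) + 12.01 + 3(16.00) = 105.99 g/mol.
n(C8H18) = 506.007 / 114.224 = 4.42995 mol.
Step 1 (C8H18:CO2 = 2:16): theoretical n(CO2) = 35.4396 mol; at 85.06% yield, n(CO2) = 30.1449 mol.
Step 2 (CO2:Na2CO3 = 1:1): theoretical n(Na2CO3) = 30.1449 mol, so theoretical mass = 30.1449 × 105.99 = 3195.06 g.
At 64.12% yield, actual mass of Na2CO3 = 3195.06 × 0.6412 = 2048.67 g.

2048.7 g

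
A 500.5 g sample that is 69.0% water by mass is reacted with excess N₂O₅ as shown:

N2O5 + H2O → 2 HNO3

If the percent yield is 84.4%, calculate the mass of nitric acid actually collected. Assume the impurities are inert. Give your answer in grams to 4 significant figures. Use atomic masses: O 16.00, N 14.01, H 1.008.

Pure H2O available = 500.5 g × 0.690 = 345.35 g.
M(H2O) = 2(1.008) + 16.00 = 18.016 g/mol.
M(HNO3) = 1.008 + 14.01 + 3(16.00) = 63.018 g/mol.
n(H2O) = 345.35 g / 18.016 g/mol = 19.169 mol.
From the equation the H2O:HNO3 mole ratio is 1:2, so n(HNO3) = 19.169 × 2/1 = 38.338 mol.
Mass of HNO3 = 38.338 mol × 63.018 g/mol = 2416.0 g.
Actual mass collected = 2416.0 g × 0.844 = 2039.1 g.

2039 g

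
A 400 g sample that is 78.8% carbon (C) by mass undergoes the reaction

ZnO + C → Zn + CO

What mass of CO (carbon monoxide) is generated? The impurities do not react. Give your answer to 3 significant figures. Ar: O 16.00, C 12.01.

Mass of pure C = 400 g × 0.788 = 315.2 g.
M(C) = 12.01 g/mol.
M(CO) = 12.01 + 16.00 = 28.01 g/mol.
n(C) = 315.2 g / 12.01 g/mol = 26.24 mol.
From the equation the C:CO mole ratio is 1:1, so n(CO) = 26.24 × 1/1 = 26.24 mol.
Mass of CO = 26.24 mol × 28.01 g/mol = 735.1 g.

735 g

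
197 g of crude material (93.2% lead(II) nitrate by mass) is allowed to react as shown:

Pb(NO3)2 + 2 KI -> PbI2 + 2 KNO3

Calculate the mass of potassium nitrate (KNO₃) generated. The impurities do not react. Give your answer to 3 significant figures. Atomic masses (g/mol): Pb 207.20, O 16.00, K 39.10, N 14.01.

Mass of pure Pb(NO3)2 = 197 g × 0.932 = 183.6 g.
M(Pb(NO3)2) = 207.20 + 2(14.01) + 6(16.00) = 331.22 g/mol.
M(KNO3) = 39.10 + 14.01 + 3(16.00) = 101.11 g/mol.
n(Pb(NO3)2) = 183.6 g / 331.22 g/mol = 0.5543 mol.
From the equation the Pb(NO3)2:KNO3 mole ratio is 1:2, so n(KNO3) = 0.5543 × 2/1 = 1.109 mol.
Mass of KNO3 = 1.109 mol × 101.11 g/mol = 112.1 g.

112 g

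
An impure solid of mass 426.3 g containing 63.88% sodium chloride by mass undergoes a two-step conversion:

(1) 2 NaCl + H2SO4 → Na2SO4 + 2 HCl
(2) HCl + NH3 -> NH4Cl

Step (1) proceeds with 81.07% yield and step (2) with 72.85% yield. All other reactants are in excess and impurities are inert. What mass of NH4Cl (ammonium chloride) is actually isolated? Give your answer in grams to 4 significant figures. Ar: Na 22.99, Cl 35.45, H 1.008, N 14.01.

147.2 g

Pure NaCl = 426.3 × 0.6388 = 272.32 g.
M(NaCl) = 22.99 + 35.45 = 58.44 g/mol.
M(NH4Cl) = 14.01 + 4(1.008) + 35.45 = 53.492 g/mol.
n(NaCl) = 272.32 / 58.44 = 4.6598 mol.
Step 1 (NaCl:HCl = 2:2): theoretical n(HCl) = 4.6598 mol; at 81.07% yield, n(HCl) = 3.7777 mol.
Step 2 (HCl:NH4Cl = 1:1): theoretical n(NH4Cl) = 3.7777 mol, so theoretical mass = 3.7777 × 53.492 = 202.08 g.
At 72.85% yield, actual mass of NH4Cl = 202.08 × 0.7285 = 147.21 g.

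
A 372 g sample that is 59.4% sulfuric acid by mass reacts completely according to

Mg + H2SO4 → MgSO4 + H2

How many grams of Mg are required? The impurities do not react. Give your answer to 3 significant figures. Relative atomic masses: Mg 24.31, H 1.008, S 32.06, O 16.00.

54.8 g

Mass of pure H2SO4 = 372 g × 0.594 = 221.0 g.
M(H2SO4) = 2(1.008) + 32.06 + 4(16.00) = 98.076 g/mol.
M(Mg) = 24.31 g/mol.
n(H2SO4) = 221.0 g / 98.076 g/mol = 2.253 mol.
From the equation the H2SO4:Mg mole ratio is 1:1, so n(Mg) = 2.253 × 1/1 = 2.253 mol.
Mass of Mg = 2.253 mol × 24.31 g/mol = 54.77 g.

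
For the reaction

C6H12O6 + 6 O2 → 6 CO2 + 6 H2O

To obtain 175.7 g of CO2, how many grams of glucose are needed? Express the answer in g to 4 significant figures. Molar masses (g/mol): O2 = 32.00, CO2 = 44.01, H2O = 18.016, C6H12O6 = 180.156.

119.9 g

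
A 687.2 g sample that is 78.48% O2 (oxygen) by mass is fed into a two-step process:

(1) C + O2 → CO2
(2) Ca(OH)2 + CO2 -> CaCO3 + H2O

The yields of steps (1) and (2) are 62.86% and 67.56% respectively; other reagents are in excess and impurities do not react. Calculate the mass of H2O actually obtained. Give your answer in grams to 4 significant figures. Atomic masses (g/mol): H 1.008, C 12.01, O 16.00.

128.9 g

Pure O2 = 687.2 × 0.7848 = 539.31 g.
M(O2) = 2(16.00) = 32.00 g/mol.
M(H2O) = 2(1.008) + 16.00 = 18.016 g/mol.
n(O2) = 539.31 / 32.00 = 16.854 mol.
Step 1 (O2:CO2 = 1:1): theoretical n(CO2) = 16.854 mol; at 62.86% yield, n(CO2) = 10.594 mol.
Step 2 (CO2:H2O = 1:1): theoretical n(H2O) = 10.594 mol, so theoretical mass = 10.594 × 18.016 = 190.86 g.
At 67.56% yield, actual mass of H2O = 190.86 × 0.6756 = 128.95 g.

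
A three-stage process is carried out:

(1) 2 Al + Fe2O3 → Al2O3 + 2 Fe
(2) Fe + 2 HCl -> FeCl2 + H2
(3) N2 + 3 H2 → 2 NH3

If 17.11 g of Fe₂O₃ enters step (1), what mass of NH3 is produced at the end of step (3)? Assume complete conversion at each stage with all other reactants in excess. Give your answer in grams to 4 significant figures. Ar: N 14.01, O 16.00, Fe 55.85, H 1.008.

M(Fe2O3) = 2(55.85) + 3(16.00) = 159.70 g/mol.
M(NH3) = 14.01 + 3(1.008) = 17.034 g/mol.
n(Fe2O3) = 17.11 / 159.70 = 0.10714 mol.
Reaction (1): Fe2O3→Fe ratio 1:2 ⇒ n(Fe) = 0.21428 mol.
Reaction (2): Fe→H2 ratio 1:1 ⇒ n(H2) = 0.21428 mol.
Reaction (3): H2→NH3 ratio 3:2 ⇒ n(NH3) = 0.14285 mol.
Mass of NH3 = 0.14285 × 17.034 = 2.4333 g.

2.433 g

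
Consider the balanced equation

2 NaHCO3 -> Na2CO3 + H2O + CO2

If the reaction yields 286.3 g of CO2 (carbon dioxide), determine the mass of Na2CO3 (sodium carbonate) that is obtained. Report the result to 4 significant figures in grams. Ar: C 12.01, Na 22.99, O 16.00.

M(CO2) = 12.01 + 2(16.00) = 44.01 g/mol.
M(Na2CO3) = 2(22.99) + 12.01 + 3(16.00) = 105.99 g/mol.
n(CO2) = 286.30 g / 44.01 g/mol = 6.5053 mol.
From the equation the CO2:Na2CO3 mole ratio is 1:1, so n(Na2CO3) = 6.5053 × 1/1 = 6.5053 mol.
Mass of Na2CO3 = 6.5053 mol × 105.99 g/mol = 689.50 g.

689.5 g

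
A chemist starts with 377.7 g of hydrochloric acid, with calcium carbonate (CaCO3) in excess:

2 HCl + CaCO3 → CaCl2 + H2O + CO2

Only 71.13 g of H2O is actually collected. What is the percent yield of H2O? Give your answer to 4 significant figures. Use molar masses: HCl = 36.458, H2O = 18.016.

76.22 %

n(HCl) = 377.70 g / 36.458 g/mol = 10.360 mol.
From the equation the HCl:H2O mole ratio is 2:1, so n(H2O) = 10.360 × 1/2 = 5.1799 mol.
Mass of H2O = 5.1799 mol × 18.016 g/mol = 93.322 g.
This is the theoretical yield. Percent yield = 71.13 g / 93.322 g × 100% = 76.220%.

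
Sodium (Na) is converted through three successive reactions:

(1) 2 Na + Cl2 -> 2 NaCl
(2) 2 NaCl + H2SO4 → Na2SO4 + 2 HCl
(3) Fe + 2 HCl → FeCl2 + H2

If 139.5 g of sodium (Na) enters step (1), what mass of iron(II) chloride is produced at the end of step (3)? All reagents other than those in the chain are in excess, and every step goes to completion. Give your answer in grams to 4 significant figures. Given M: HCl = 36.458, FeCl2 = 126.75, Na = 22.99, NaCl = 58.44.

384.6 g

n(Na) = 139.5 / 22.99 = 6.0679 mol.
Reaction (1): Na→NaCl ratio 2:2 ⇒ n(NaCl) = 6.0679 mol.
Reaction (2): NaCl→HCl ratio 2:2 ⇒ n(HCl) = 6.0679 mol.
Reaction (3): HCl→FeCl2 ratio 2:1 ⇒ n(FeCl2) = 3.0339 mol.
Mass of FeCl2 = 3.0339 × 126.75 = 384.55 g.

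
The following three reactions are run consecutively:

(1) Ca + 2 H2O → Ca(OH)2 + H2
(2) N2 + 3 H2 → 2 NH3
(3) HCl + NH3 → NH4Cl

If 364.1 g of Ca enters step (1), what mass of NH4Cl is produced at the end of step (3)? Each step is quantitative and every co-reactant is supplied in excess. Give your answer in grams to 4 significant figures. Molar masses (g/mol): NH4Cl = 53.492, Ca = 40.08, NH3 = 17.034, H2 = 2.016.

n(Ca) = 364.1 / 40.08 = 9.0843 mol.
Reaction (1): Ca→H2 ratio 1:1 ⇒ n(H2) = 9.0843 mol.
Reaction (2): H2→NH3 ratio 3:2 ⇒ n(NH3) = 6.0562 mol.
Reaction (3): NH3→NH4Cl ratio 1:1 ⇒ n(NH4Cl) = 6.0562 mol.
Mass of NH4Cl = 6.0562 × 53.492 = 323.96 g.

324.0 g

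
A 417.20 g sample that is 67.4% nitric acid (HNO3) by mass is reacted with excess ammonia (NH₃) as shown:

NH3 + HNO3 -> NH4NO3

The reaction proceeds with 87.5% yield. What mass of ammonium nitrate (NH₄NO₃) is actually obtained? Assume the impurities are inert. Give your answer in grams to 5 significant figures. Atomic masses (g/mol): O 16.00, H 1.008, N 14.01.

312.55 g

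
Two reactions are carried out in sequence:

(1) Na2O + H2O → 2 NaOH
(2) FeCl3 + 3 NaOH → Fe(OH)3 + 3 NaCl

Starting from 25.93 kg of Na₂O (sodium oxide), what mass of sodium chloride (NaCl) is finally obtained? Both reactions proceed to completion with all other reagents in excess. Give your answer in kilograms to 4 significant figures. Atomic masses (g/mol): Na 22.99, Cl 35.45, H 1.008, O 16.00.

48.90 kg

M(Na2O) = 2(22.99) + 16.00 = 61.98 g/mol.
M(NaCl) = 22.99 + 35.45 = 58.44 g/mol.
25.93 kg = 25930 g.
n(Na2O) = 25930 / 61.98 = 418.36 mol.
Step 1 gives a 1:2 ratio of Na2O to NaOH, so n(NaOH) = 836.72 mol.
In step 2 the NaOH:NaCl ratio is 3:3, so n(NaCl) = 836.72 mol.
Mass of NaCl = 836.72 × 58.44 = 48898 g = 48.90 kg.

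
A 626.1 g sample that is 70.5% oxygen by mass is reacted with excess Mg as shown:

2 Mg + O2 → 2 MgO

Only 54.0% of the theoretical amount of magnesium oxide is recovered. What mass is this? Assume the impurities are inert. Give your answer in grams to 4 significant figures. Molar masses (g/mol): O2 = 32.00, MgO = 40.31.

600.5 g

Pure O2 available = 626.1 g × 0.705 = 441.40 g.
n(O2) = 441.40 g / 32.00 g/mol = 13.794 mol.
From the equation the O2:MgO mole ratio is 1:2, so n(MgO) = 13.794 × 2/1 = 27.588 mol.
Mass of MgO = 27.588 mol × 40.31 g/mol = 1112.1 g.
Actual mass collected = 1112.1 g × 0.540 = 600.51 g.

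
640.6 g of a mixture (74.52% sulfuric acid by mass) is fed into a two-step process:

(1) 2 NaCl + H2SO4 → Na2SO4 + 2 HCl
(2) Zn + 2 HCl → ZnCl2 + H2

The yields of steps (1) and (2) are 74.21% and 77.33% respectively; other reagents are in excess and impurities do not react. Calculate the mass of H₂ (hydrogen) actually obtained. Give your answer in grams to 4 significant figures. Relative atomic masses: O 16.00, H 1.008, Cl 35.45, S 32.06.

5.631 g

Pure H2SO4 = 640.6 × 0.7452 = 477.38 g.
M(H2SO4) = 2(1.008) + 32.06 + 4(16.00) = 98.076 g/mol.
M(H2) = 2(1.008) = 2.016 g/mol.
n(H2SO4) = 477.38 / 98.076 = 4.8674 mol.
Step 1 (H2SO4:HCl = 1:2): theoretical n(HCl) = 9.7348 mol; at 74.21% yield, n(HCl) = 7.2242 mol.
Step 2 (HCl:H2 = 2:1): theoretical n(H2) = 3.6121 mol, so theoretical mass = 3.6121 × 2.016 = 7.2820 g.
At 77.33% yield, actual mass of H2 = 7.2820 × 0.7733 = 5.6312 g.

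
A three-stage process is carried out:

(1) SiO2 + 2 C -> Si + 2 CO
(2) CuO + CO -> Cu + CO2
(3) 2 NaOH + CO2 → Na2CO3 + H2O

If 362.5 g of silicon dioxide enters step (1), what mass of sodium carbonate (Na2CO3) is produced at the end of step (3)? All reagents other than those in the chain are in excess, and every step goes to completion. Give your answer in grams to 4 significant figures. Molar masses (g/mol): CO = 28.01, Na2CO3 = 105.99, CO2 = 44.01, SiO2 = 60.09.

n(SiO2) = 362.5 / 60.09 = 6.0326 mol.
Reaction (1): SiO2→CO ratio 1:2 ⇒ n(CO) = 12.065 mol.
Reaction (2): CO→CO2 ratio 1:1 ⇒ n(CO2) = 12.065 mol.
Reaction (3): CO2→Na2CO3 ratio 1:1 ⇒ n(Na2CO3) = 12.065 mol.
Mass of Na2CO3 = 12.065 × 105.99 = 1278.8 g.

1279 g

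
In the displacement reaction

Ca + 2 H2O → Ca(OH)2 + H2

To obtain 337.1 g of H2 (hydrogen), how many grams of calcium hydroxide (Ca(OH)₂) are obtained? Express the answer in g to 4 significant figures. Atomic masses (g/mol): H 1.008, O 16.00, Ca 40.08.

12390 g

M(H2) = 2(1.008) = 2.016 g/mol.
M(Ca(OH)2) = 40.08 + 2(16.00) + 2(1.008) = 74.096 g/mol.
n(H2) = 337.10 g / 2.016 g/mol = 167.21 mol.
From the equation the H2:Ca(OH)2 mole ratio is 1:1, so n(Ca(OH)2) = 167.21 × 1/1 = 167.21 mol.
Mass of Ca(OH)2 = 167.21 mol × 74.096 g/mol = 12390 g.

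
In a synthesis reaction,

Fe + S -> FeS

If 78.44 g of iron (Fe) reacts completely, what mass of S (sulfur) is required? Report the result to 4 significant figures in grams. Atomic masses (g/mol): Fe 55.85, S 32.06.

45.03 g

M(Fe) = 55.85 g/mol.
M(S) = 32.06 g/mol.
n(Fe) = 78.440 g / 55.85 g/mol = 1.4045 mol.
From the equation the Fe:S mole ratio is 1:1, so n(S) = 1.4045 × 1/1 = 1.4045 mol.
Mass of S = 1.4045 mol × 32.06 g/mol = 45.028 g.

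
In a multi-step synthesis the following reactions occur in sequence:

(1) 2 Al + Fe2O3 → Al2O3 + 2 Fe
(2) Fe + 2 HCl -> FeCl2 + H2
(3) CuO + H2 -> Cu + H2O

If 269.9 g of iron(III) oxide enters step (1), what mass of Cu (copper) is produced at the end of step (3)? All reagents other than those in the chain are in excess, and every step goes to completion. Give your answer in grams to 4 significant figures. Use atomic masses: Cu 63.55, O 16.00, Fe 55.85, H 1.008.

214.8 g

M(Fe2O3) = 2(55.85) + 3(16.00) = 159.70 g/mol.
M(Cu) = 63.55 g/mol.
n(Fe2O3) = 269.9 / 159.70 = 1.6900 mol.
Reaction (1): Fe2O3→Fe ratio 1:2 ⇒ n(Fe) = 3.3801 mol.
Reaction (2): Fe→H2 ratio 1:1 ⇒ n(H2) = 3.3801 mol.
Reaction (3): H2→Cu ratio 1:1 ⇒ n(Cu) = 3.3801 mol.
Mass of Cu = 3.3801 × 63.55 = 214.80 g.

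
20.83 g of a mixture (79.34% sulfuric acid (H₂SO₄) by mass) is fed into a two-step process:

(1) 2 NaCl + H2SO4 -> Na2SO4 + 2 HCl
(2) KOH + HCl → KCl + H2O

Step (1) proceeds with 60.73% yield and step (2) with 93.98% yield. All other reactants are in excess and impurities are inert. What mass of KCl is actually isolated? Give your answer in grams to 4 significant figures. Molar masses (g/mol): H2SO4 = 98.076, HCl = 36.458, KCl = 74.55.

14.34 g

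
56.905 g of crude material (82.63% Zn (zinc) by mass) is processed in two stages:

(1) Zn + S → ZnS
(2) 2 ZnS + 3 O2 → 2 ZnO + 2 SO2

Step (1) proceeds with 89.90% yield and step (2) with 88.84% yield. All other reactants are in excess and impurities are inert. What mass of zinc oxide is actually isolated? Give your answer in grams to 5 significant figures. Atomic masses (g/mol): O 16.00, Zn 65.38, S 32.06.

46.744 g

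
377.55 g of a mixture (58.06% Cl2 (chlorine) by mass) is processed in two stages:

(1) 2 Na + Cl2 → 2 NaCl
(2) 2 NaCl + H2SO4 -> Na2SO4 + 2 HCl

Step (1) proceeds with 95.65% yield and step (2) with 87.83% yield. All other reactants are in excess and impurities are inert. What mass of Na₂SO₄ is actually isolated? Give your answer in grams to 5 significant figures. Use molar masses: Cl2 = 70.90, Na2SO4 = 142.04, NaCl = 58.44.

368.93 g

Pure Cl2 = 377.55 × 0.5806 = 219.206 g.
n(Cl2) = 219.206 / 70.90 = 3.09176 mol.
Step 1 (Cl2:NaCl = 1:2): theoretical n(NaCl) = 6.18351 mol; at 95.65% yield, n(NaCl) = 5.91453 mol.
Step 2 (NaCl:Na2SO4 = 2:1): theoretical n(Na2SO4) = 2.95727 mol, so theoretical mass = 2.95727 × 142.04 = 420.050 g.
At 87.83% yield, actual mass of Na2SO4 = 420.050 × 0.8783 = 368.930 g.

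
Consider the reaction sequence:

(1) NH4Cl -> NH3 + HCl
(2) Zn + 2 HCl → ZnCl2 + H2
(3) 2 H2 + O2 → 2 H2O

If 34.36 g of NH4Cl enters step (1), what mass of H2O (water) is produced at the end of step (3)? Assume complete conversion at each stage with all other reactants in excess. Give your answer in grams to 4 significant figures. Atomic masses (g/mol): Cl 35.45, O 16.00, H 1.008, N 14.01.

M(NH4Cl) = 14.01 + 4(1.008) + 35.45 = 53.492 g/mol.
M(H2O) = 2(1.008) + 16.00 = 18.016 g/mol.
n(NH4Cl) = 34.36 / 53.492 = 0.64234 mol.
Reaction (1): NH4Cl→HCl ratio 1:1 ⇒ n(HCl) = 0.64234 mol.
Reaction (2): HCl→H2 ratio 2:1 ⇒ n(H2) = 0.32117 mol.
Reaction (3): H2→H2O ratio 2:2 ⇒ n(H2O) = 0.32117 mol.
Mass of H2O = 0.32117 × 18.016 = 5.7862 g.

5.786 g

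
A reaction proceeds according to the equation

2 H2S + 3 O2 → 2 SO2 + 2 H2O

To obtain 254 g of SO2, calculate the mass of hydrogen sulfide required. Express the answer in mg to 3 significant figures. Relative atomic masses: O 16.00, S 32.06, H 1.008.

M(SO2) = 32.06 + 2(16.00) = 64.06 g/mol.
M(H2S) = 2(1.008) + 32.06 = 34.076 g/mol.
n(SO2) = 254.0 g / 64.06 g/mol = 3.965 mol.
From the equation the SO2:H2S mole ratio is 2:2, so n(H2S) = 3.965 × 2/2 = 3.965 mol.
Mass of H2S = 3.965 mol × 34.076 g/mol = 135.1 g.
Converting to mg: 135.1 g = 135000 mg.

135000 mg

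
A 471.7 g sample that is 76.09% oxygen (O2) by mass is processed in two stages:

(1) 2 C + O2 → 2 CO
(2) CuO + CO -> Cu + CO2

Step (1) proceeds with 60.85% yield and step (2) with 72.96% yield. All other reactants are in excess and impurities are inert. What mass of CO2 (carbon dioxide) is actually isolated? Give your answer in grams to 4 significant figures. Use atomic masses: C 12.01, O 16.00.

438.3 g

Pure O2 = 471.7 × 0.7609 = 358.92 g.
M(O2) = 2(16.00) = 32.00 g/mol.
M(CO2) = 12.01 + 2(16.00) = 44.01 g/mol.
n(O2) = 358.92 / 32.00 = 11.216 mol.
Step 1 (O2:CO = 1:2): theoretical n(CO) = 22.432 mol; at 60.85% yield, n(CO) = 13.650 mol.
Step 2 (CO:CO2 = 1:1): theoretical n(CO2) = 13.650 mol, so theoretical mass = 13.650 × 44.01 = 600.74 g.
At 72.96% yield, actual mass of CO2 = 600.74 × 0.7296 = 438.30 g.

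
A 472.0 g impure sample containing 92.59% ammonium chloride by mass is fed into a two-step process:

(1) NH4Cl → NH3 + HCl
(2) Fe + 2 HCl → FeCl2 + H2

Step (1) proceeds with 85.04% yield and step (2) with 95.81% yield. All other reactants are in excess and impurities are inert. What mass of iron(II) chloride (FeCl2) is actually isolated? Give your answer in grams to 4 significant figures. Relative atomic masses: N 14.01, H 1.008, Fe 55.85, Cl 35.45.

421.9 g

Pure NH4Cl = 472.0 × 0.9259 = 437.02 g.
M(NH4Cl) = 14.01 + 4(1.008) + 35.45 = 53.492 g/mol.
M(FeCl2) = 55.85 + 2(35.45) = 126.75 g/mol.
n(NH4Cl) = 437.02 / 53.492 = 8.1699 mol.
Step 1 (NH4Cl:HCl = 1:1): theoretical n(HCl) = 8.1699 mol; at 85.04% yield, n(HCl) = 6.9477 mol.
Step 2 (HCl:FeCl2 = 2:1): theoretical n(FeCl2) = 3.4738 mol, so theoretical mass = 3.4738 × 126.75 = 440.31 g.
At 95.81% yield, actual mass of FeCl2 = 440.31 × 0.9581 = 421.86 g.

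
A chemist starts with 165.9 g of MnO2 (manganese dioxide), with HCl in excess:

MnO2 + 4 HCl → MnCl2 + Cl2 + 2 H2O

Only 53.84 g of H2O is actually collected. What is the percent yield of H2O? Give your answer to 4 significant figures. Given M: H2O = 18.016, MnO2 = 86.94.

78.31 %

n(MnO2) = 165.90 g / 86.94 g/mol = 1.9082 mol.
From the equation the MnO2:H2O mole ratio is 1:2, so n(H2O) = 1.9082 × 2/1 = 3.8164 mol.
Mass of H2O = 3.8164 mol × 18.016 g/mol = 68.757 g.
This is the theoretical yield. Percent yield = 53.84 g / 68.757 g × 100% = 78.305%.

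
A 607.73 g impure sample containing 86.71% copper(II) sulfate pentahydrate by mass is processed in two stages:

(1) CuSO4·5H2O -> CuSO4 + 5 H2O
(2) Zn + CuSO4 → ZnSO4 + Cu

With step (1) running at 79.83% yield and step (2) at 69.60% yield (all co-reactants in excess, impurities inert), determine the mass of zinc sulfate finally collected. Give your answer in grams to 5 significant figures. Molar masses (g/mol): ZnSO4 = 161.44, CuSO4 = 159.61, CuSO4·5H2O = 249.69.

189.31 g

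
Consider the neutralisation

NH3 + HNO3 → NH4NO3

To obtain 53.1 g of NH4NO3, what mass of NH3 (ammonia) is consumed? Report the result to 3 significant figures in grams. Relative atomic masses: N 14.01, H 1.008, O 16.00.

M(NH4NO3) = 2(14.01) + 4(1.008) + 3(16.00) = 80.052 g/mol.
M(NH3) = 14.01 + 3(1.008) = 17.034 g/mol.
n(NH4NO3) = 53.10 g / 80.052 g/mol = 0.6633 mol.
From the equation the NH4NO3:NH3 mole ratio is 1:1, so n(NH3) = 0.6633 × 1/1 = 0.6633 mol.
Mass of NH3 = 0.6633 mol × 17.034 g/mol = 11.30 g.

11.3 g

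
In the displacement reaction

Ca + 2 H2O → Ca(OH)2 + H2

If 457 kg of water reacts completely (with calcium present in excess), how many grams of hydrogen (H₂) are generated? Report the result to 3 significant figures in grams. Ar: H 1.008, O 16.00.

25600 g

M(H2O) = 2(1.008) + 16.00 = 18.016 g/mol.
M(H2) = 2(1.008) = 2.016 g/mol.
Convert: 457 kg = 457000 g.
n(H2O) = 457000 g / 18.016 g/mol = 25370 mol.
From the equation the H2O:H2 mole ratio is 2:1, so n(H2) = 25370 × 1/2 = 12680 mol.
Mass of H2 = 12680 mol × 2.016 g/mol = 25570 g.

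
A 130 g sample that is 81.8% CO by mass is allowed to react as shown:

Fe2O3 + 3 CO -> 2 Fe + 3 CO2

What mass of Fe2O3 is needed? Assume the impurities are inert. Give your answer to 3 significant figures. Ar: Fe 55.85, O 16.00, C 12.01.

Mass of pure CO = 130 g × 0.818 = 106.3 g.
M(CO) = 12.01 + 16.00 = 28.01 g/mol.
M(Fe2O3) = 2(55.85) + 3(16.00) = 159.70 g/mol.
n(CO) = 106.3 g / 28.01 g/mol = 3.797 mol.
From the equation the CO:Fe2O3 mole ratio is 3:1, so n(Fe2O3) = 3.797 × 1/3 = 1.266 mol.
Mass of Fe2O3 = 1.266 mol × 159.70 g/mol = 202.1 g.

202 g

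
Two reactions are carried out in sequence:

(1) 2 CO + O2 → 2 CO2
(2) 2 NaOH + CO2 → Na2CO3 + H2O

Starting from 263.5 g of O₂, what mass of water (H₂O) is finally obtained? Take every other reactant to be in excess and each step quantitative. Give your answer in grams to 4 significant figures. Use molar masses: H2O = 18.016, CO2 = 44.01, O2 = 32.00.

n(O2) = 263.50 / 32.00 = 8.2344 mol.
Step 1 gives a 1:2 ratio of O2 to CO2, so n(CO2) = 16.469 mol.
In step 2 the CO2:H2O ratio is 1:1, so n(H2O) = 16.469 mol.
Mass of H2O = 16.469 × 18.016 = 296.70 g.

296.7 g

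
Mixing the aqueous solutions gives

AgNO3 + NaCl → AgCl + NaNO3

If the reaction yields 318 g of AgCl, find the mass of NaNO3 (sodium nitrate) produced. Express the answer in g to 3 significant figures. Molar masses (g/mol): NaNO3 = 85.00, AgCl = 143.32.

189 g

n(AgCl) = 318.0 g / 143.32 g/mol = 2.219 mol.
From the equation the AgCl:NaNO3 mole ratio is 1:1, so n(NaNO3) = 2.219 × 1/1 = 2.219 mol.
Mass of NaNO3 = 2.219 mol × 85.00 g/mol = 188.6 g.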